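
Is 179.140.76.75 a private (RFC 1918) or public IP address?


RFC 1918 private ranges:
  10.0.0.0/8 (10.0.0.0 - 10.255.255.255)
  172.16.0.0/12 (172.16.0.0 - 172.31.255.255)
  192.168.0.0/16 (192.168.0.0 - 192.168.255.255)
Public (not in any RFC 1918 range)


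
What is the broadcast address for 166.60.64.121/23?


Network: 166.60.64.0/23
Host bits = 9
Set all host bits to 1:
Broadcast: 166.60.65.255


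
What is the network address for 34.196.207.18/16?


IP:   00100010.11000100.11001111.00010010
Mask: 11111111.11111111.00000000.00000000
AND operation:
Net:  00100010.11000100.00000000.00000000
Network: 34.196.0.0/16


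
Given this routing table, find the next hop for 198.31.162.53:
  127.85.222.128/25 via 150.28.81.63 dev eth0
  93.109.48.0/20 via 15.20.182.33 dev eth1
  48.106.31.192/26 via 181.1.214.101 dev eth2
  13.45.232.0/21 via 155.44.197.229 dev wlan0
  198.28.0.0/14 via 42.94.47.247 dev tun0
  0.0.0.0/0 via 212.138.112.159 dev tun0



Longest prefix match for 198.31.162.53:
  /25 127.85.222.128: no
  /20 93.109.48.0: no
  /26 48.106.31.192: no
  /21 13.45.232.0: no
  /14 198.28.0.0: MATCH
  /0 0.0.0.0: MATCH
Selected: next-hop 42.94.47.247 via tun0 (matched /14)


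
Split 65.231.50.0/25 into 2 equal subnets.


New prefix = 25 + 1 = 26
Each subnet has 64 addresses
  65.231.50.0/26
  65.231.50.64/26
Subnets: 65.231.50.0/26, 65.231.50.64/26


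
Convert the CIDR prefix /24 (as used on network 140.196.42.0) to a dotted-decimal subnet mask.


/24 means 24 network bits, 8 host bits
Binary: 11111111111111111111111100000000
Mask: 255.255.255.0


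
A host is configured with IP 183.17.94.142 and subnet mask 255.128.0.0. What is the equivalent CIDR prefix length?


Binary: 11111111.10000000.00000000.00000000
Count leading 1s
Prefix: /9


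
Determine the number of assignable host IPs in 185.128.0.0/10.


Host bits = 32 - 10 = 22
Total addresses = 2^22 = 4194304
Usable = total - 2 (network and broadcast)
Usable hosts: 4194302


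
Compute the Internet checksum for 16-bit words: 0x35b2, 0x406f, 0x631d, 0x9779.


Sum all words (with carry folding):
+ 0x35b2 = 0x35b2
+ 0x406f = 0x7621
+ 0x631d = 0xd93e
+ 0x9779 = 0x70b8
One's complement: ~0x70b8
Checksum = 0x8f47


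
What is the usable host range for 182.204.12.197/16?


Network: 182.204.0.0
Broadcast: 182.204.255.255
First usable = network + 1
Last usable = broadcast - 1
Range: 182.204.0.1 to 182.204.255.254


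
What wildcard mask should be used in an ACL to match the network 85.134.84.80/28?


Subnet mask: 255.255.255.240
Wildcard = 255.255.255.255 - subnet mask
255 - 255 = 0
255 - 255 = 0
255 - 255 = 0
255 - 240 = 15
Wildcard: 0.0.0.15


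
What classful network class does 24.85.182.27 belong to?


First octet: 24
Binary: 00011000
0xxxxxxx -> Class A (1-126)
Class A, default mask 255.0.0.0 (/8)


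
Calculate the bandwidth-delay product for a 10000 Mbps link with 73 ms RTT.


BDP = bandwidth * RTT
= 10000 Mbps * 73 ms
= 10000 * 1e6 * 73 / 1000 bits
= 730000000 bits
= 91250000 bytes
= 89111.3281 KB
BDP = 730000000 bits (91250000 bytes)


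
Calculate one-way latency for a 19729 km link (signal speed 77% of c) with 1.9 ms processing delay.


Speed = 0.77 * 3e5 km/s = 231000 km/s
Propagation delay = 19729 / 231000 = 0.0854 s = 85.4069 ms
Processing delay = 1.9 ms
Total one-way latency = 87.3069 ms


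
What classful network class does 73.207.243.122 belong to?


First octet: 73
Binary: 01001001
0xxxxxxx -> Class A (1-126)
Class A, default mask 255.0.0.0 (/8)


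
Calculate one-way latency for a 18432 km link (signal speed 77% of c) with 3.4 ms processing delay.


Speed = 0.77 * 3e5 km/s = 231000 km/s
Propagation delay = 18432 / 231000 = 0.0798 s = 79.7922 ms
Processing delay = 3.4 ms
Total one-way latency = 83.1922 ms


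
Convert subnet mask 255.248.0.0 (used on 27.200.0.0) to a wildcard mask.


Subnet mask: 255.248.0.0
Wildcard = 255.255.255.255 - subnet mask
255 - 255 = 0
255 - 248 = 7
255 - 0 = 255
255 - 0 = 255
Wildcard: 0.7.255.255


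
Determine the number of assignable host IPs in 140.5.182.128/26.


Host bits = 32 - 26 = 6
Total addresses = 2^6 = 64
Usable = total - 2 (network and broadcast)
Usable hosts: 62


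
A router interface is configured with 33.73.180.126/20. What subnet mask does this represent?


/20 means 20 network bits, 12 host bits
Binary: 11111111111111111111000000000000
Mask: 255.255.240.0


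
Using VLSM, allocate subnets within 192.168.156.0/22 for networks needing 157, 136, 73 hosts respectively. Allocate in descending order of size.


157 hosts -> /24 (254 usable): 192.168.156.0/24
136 hosts -> /24 (254 usable): 192.168.157.0/24
73 hosts -> /25 (126 usable): 192.168.158.0/25
Allocation: 192.168.156.0/24 (157 hosts, 254 usable); 192.168.157.0/24 (136 hosts, 254 usable); 192.168.158.0/25 (73 hosts, 126 usable)


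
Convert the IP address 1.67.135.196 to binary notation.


1 = 00000001
67 = 01000011
135 = 10000111
196 = 11000100
Binary: 00000001.01000011.10000111.11000100


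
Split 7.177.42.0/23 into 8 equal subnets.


New prefix = 23 + 3 = 26
Each subnet has 64 addresses
  7.177.42.0/26
  7.177.42.64/26
  7.177.42.128/26
  7.177.42.192/26
  7.177.43.0/26
  7.177.43.64/26
  7.177.43.128/26
  7.177.43.192/26
Subnets: 7.177.42.0/26, 7.177.42.64/26, 7.177.42.128/26, 7.177.42.192/26, 7.177.43.0/26, 7.177.43.64/26, 7.177.43.128/26, 7.177.43.192/26


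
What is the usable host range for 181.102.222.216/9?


Network: 181.0.0.0
Broadcast: 181.127.255.255
First usable = network + 1
Last usable = broadcast - 1
Range: 181.0.0.1 to 181.127.255.254


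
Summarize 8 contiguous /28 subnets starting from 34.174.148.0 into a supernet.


Original prefix: /28
Number of subnets: 8 = 2^3
New prefix = 28 - 3 = 25
Supernet: 34.174.148.0/25


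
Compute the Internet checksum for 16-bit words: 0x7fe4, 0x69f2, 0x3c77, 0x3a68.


Sum all words (with carry folding):
+ 0x7fe4 = 0x7fe4
+ 0x69f2 = 0xe9d6
+ 0x3c77 = 0x264e
+ 0x3a68 = 0x60b6
One's complement: ~0x60b6
Checksum = 0x9f49


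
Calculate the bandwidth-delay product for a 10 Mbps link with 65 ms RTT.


BDP = bandwidth * RTT
= 10 Mbps * 65 ms
= 10 * 1e6 * 65 / 1000 bits
= 650000 bits
= 81250 bytes
= 79.3457 KB
BDP = 650000 bits (81250 bytes)


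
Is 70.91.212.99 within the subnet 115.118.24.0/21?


Subnet network: 115.118.24.0
Test IP AND mask: 70.91.208.0
No, 70.91.212.99 is not in 115.118.24.0/21


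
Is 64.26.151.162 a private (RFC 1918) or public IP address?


RFC 1918 private ranges:
  10.0.0.0/8 (10.0.0.0 - 10.255.255.255)
  172.16.0.0/12 (172.16.0.0 - 172.31.255.255)
  192.168.0.0/16 (192.168.0.0 - 192.168.255.255)
Public (not in any RFC 1918 range)


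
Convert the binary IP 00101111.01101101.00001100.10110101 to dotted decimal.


00101111 = 47
01101101 = 109
00001100 = 12
10110101 = 181
IP: 47.109.12.181


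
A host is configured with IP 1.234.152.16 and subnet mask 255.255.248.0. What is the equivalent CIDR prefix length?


Binary: 11111111.11111111.11111000.00000000
Count leading 1s
Prefix: /21


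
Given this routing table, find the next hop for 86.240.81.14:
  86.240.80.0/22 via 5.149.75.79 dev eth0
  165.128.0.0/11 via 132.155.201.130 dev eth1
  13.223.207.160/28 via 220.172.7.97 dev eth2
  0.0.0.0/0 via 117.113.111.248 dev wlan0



Longest prefix match for 86.240.81.14:
  /22 86.240.80.0: MATCH
  /11 165.128.0.0: no
  /28 13.223.207.160: no
  /0 0.0.0.0: MATCH
Selected: next-hop 5.149.75.79 via eth0 (matched /22)


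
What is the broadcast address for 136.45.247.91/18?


Network: 136.45.192.0/18
Host bits = 14
Set all host bits to 1:
Broadcast: 136.45.255.255


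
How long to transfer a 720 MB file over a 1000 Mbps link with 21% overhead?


Effective throughput = 1000 * (1 - 21/100) = 790 Mbps
File size in Mb = 720 * 8 = 5760 Mb
Time = 5760 / 790
Time = 7.2911 seconds


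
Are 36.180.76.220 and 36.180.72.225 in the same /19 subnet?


Mask: 255.255.224.0
36.180.76.220 AND mask = 36.180.64.0
36.180.72.225 AND mask = 36.180.64.0
Yes, same subnet (36.180.64.0)


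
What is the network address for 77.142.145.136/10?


IP:   01001101.10001110.10010001.10001000
Mask: 11111111.11000000.00000000.00000000
AND operation:
Net:  01001101.10000000.00000000.00000000
Network: 77.128.0.0/10


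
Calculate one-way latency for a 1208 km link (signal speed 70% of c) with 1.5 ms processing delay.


Speed = 0.7 * 3e5 km/s = 210000 km/s
Propagation delay = 1208 / 210000 = 0.0058 s = 5.7524 ms
Processing delay = 1.5 ms
Total one-way latency = 7.2524 ms


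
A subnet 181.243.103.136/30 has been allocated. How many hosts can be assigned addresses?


Host bits = 32 - 30 = 2
Total addresses = 2^2 = 4
Usable = total - 2 (network and broadcast)
Usable hosts: 2


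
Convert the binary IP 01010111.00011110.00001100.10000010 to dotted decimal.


01010111 = 87
00011110 = 30
00001100 = 12
10000010 = 130
IP: 87.30.12.130


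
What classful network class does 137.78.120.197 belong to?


First octet: 137
Binary: 10001001
10xxxxxx -> Class B (128-191)
Class B, default mask 255.255.0.0 (/16)


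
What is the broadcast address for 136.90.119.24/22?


Network: 136.90.116.0/22
Host bits = 10
Set all host bits to 1:
Broadcast: 136.90.119.255


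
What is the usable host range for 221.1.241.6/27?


Network: 221.1.241.0
Broadcast: 221.1.241.31
First usable = network + 1
Last usable = broadcast - 1
Range: 221.1.241.1 to 221.1.241.30


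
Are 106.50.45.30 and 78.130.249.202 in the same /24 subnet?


Mask: 255.255.255.0
106.50.45.30 AND mask = 106.50.45.0
78.130.249.202 AND mask = 78.130.249.0
No, different subnets (106.50.45.0 vs 78.130.249.0)


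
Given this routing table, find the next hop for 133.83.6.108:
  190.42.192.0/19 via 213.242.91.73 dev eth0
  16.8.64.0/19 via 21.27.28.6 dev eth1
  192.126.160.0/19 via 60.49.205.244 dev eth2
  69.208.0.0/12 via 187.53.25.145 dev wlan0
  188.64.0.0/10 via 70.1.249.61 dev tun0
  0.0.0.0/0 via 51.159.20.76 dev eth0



Longest prefix match for 133.83.6.108:
  /19 190.42.192.0: no
  /19 16.8.64.0: no
  /19 192.126.160.0: no
  /12 69.208.0.0: no
  /10 188.64.0.0: no
  /0 0.0.0.0: MATCH
Selected: next-hop 51.159.20.76 via eth0 (matched /0)


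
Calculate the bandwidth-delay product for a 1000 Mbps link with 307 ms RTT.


BDP = bandwidth * RTT
= 1000 Mbps * 307 ms
= 1000 * 1e6 * 307 / 1000 bits
= 307000000 bits
= 38375000 bytes
= 37475.5859 KB
BDP = 307000000 bits (38375000 bytes)


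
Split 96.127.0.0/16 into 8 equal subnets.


New prefix = 16 + 3 = 19
Each subnet has 8192 addresses
  96.127.0.0/19
  96.127.32.0/19
  96.127.64.0/19
  96.127.96.0/19
  96.127.128.0/19
  96.127.160.0/19
  96.127.192.0/19
  96.127.224.0/19
Subnets: 96.127.0.0/19, 96.127.32.0/19, 96.127.64.0/19, 96.127.96.0/19, 96.127.128.0/19, 96.127.160.0/19, 96.127.192.0/19, 96.127.224.0/19


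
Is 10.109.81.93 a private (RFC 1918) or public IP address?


RFC 1918 private ranges:
  10.0.0.0/8 (10.0.0.0 - 10.255.255.255)
  172.16.0.0/12 (172.16.0.0 - 172.31.255.255)
  192.168.0.0/16 (192.168.0.0 - 192.168.255.255)
Private (in 10.0.0.0/8)


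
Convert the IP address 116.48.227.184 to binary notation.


116 = 01110100
48 = 00110000
227 = 11100011
184 = 10111000
Binary: 01110100.00110000.11100011.10111000


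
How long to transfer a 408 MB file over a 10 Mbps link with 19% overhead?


Effective throughput = 10 * (1 - 19/100) = 8.1 Mbps
File size in Mb = 408 * 8 = 3264 Mb
Time = 3264 / 8.1
Time = 402.963 seconds


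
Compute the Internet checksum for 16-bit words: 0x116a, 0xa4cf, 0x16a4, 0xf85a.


Sum all words (with carry folding):
+ 0x116a = 0x116a
+ 0xa4cf = 0xb639
+ 0x16a4 = 0xccdd
+ 0xf85a = 0xc538
One's complement: ~0xc538
Checksum = 0x3ac7


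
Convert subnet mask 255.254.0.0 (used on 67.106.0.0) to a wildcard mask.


Subnet mask: 255.254.0.0
Wildcard = 255.255.255.255 - subnet mask
255 - 255 = 0
255 - 254 = 1
255 - 0 = 255
255 - 0 = 255
Wildcard: 0.1.255.255


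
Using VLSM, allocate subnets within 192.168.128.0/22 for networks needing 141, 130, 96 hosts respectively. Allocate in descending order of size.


141 hosts -> /24 (254 usable): 192.168.128.0/24
130 hosts -> /24 (254 usable): 192.168.129.0/24
96 hosts -> /25 (126 usable): 192.168.130.0/25
Allocation: 192.168.128.0/24 (141 hosts, 254 usable); 192.168.129.0/24 (130 hosts, 254 usable); 192.168.130.0/25 (96 hosts, 126 usable)


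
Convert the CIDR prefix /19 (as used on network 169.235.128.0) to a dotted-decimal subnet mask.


/19 means 19 network bits, 13 host bits
Binary: 11111111111111111110000000000000
Mask: 255.255.224.0


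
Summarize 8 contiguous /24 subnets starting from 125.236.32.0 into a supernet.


Original prefix: /24
Number of subnets: 8 = 2^3
New prefix = 24 - 3 = 21
Supernet: 125.236.32.0/21


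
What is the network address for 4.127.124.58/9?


IP:   00000100.01111111.01111100.00111010
Mask: 11111111.10000000.00000000.00000000
AND operation:
Net:  00000100.00000000.00000000.00000000
Network: 4.0.0.0/9


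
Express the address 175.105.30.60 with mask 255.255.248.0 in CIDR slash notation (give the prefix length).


Binary: 11111111.11111111.11111000.00000000
Count leading 1s
Prefix: /21


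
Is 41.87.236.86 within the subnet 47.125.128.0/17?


Subnet network: 47.125.128.0
Test IP AND mask: 41.87.128.0
No, 41.87.236.86 is not in 47.125.128.0/17


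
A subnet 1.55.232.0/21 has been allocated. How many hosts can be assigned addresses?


Host bits = 32 - 21 = 11
Total addresses = 2^11 = 2048
Usable = total - 2 (network and broadcast)
Usable hosts: 2046


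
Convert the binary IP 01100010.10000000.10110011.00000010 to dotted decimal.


01100010 = 98
10000000 = 128
10110011 = 179
00000010 = 2
IP: 98.128.179.2


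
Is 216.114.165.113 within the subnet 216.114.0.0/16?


Subnet network: 216.114.0.0
Test IP AND mask: 216.114.0.0
Yes, 216.114.165.113 is in 216.114.0.0/16


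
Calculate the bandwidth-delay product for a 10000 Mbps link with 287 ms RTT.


BDP = bandwidth * RTT
= 10000 Mbps * 287 ms
= 10000 * 1e6 * 287 / 1000 bits
= 2870000000 bits
= 358750000 bytes
= 350341.7969 KB
BDP = 2870000000 bits (358750000 bytes)


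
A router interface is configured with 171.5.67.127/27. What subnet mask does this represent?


/27 means 27 network bits, 5 host bits
Binary: 11111111111111111111111111100000
Mask: 255.255.255.224


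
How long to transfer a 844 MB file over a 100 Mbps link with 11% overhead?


Effective throughput = 100 * (1 - 11/100) = 89 Mbps
File size in Mb = 844 * 8 = 6752 Mb
Time = 6752 / 89
Time = 75.8652 seconds


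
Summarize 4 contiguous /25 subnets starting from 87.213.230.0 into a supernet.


Original prefix: /25
Number of subnets: 4 = 2^2
New prefix = 25 - 2 = 23
Supernet: 87.213.230.0/23


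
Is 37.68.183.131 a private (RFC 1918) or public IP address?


RFC 1918 private ranges:
  10.0.0.0/8 (10.0.0.0 - 10.255.255.255)
  172.16.0.0/12 (172.16.0.0 - 172.31.255.255)
  192.168.0.0/16 (192.168.0.0 - 192.168.255.255)
Public (not in any RFC 1918 range)


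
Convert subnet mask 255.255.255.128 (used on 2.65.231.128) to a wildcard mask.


Subnet mask: 255.255.255.128
Wildcard = 255.255.255.255 - subnet mask
255 - 255 = 0
255 - 255 = 0
255 - 255 = 0
255 - 128 = 127
Wildcard: 0.0.0.127


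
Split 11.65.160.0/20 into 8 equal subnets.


New prefix = 20 + 3 = 23
Each subnet has 512 addresses
  11.65.160.0/23
  11.65.162.0/23
  11.65.164.0/23
  11.65.166.0/23
  11.65.168.0/23
  11.65.170.0/23
  11.65.172.0/23
  11.65.174.0/23
Subnets: 11.65.160.0/23, 11.65.162.0/23, 11.65.164.0/23, 11.65.166.0/23, 11.65.168.0/23, 11.65.170.0/23, 11.65.172.0/23, 11.65.174.0/23


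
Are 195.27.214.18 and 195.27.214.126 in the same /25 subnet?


Mask: 255.255.255.128
195.27.214.18 AND mask = 195.27.214.0
195.27.214.126 AND mask = 195.27.214.0
Yes, same subnet (195.27.214.0)


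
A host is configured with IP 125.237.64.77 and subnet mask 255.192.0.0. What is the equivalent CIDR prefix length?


Binary: 11111111.11000000.00000000.00000000
Count leading 1s
Prefix: /10


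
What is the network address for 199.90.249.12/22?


IP:   11000111.01011010.11111001.00001100
Mask: 11111111.11111111.11111100.00000000
AND operation:
Net:  11000111.01011010.11111000.00000000
Network: 199.90.248.0/22


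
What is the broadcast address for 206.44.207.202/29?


Network: 206.44.207.200/29
Host bits = 3
Set all host bits to 1:
Broadcast: 206.44.207.207


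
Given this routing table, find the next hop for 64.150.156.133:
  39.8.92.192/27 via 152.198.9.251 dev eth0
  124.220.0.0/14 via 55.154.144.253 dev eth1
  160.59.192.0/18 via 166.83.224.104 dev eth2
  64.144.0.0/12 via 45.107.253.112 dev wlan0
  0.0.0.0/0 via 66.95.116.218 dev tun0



Longest prefix match for 64.150.156.133:
  /27 39.8.92.192: no
  /14 124.220.0.0: no
  /18 160.59.192.0: no
  /12 64.144.0.0: MATCH
  /0 0.0.0.0: MATCH
Selected: next-hop 45.107.253.112 via wlan0 (matched /12)


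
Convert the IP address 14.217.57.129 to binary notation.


14 = 00001110
217 = 11011001
57 = 00111001
129 = 10000001
Binary: 00001110.11011001.00111001.10000001


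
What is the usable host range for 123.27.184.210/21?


Network: 123.27.184.0
Broadcast: 123.27.191.255
First usable = network + 1
Last usable = broadcast - 1
Range: 123.27.184.1 to 123.27.191.254


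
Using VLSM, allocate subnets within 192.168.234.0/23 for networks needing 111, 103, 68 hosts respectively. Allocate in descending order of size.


111 hosts -> /25 (126 usable): 192.168.234.0/25
103 hosts -> /25 (126 usable): 192.168.234.128/25
68 hosts -> /25 (126 usable): 192.168.235.0/25
Allocation: 192.168.234.0/25 (111 hosts, 126 usable); 192.168.234.128/25 (103 hosts, 126 usable); 192.168.235.0/25 (68 hosts, 126 usable)


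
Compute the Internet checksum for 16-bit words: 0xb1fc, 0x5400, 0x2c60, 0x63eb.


Sum all words (with carry folding):
+ 0xb1fc = 0xb1fc
+ 0x5400 = 0x05fd
+ 0x2c60 = 0x325d
+ 0x63eb = 0x9648
One's complement: ~0x9648
Checksum = 0x69b7


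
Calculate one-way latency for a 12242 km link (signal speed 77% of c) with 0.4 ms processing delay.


Speed = 0.77 * 3e5 km/s = 231000 km/s
Propagation delay = 12242 / 231000 = 0.053 s = 52.9957 ms
Processing delay = 0.4 ms
Total one-way latency = 53.3957 ms


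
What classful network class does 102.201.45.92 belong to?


First octet: 102
Binary: 01100110
0xxxxxxx -> Class A (1-126)
Class A, default mask 255.0.0.0 (/8)


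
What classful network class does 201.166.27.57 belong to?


First octet: 201
Binary: 11001001
110xxxxx -> Class C (192-223)
Class C, default mask 255.255.255.0 (/24)


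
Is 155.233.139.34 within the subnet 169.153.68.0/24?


Subnet network: 169.153.68.0
Test IP AND mask: 155.233.139.0
No, 155.233.139.34 is not in 169.153.68.0/24


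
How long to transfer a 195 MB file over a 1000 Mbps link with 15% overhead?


Effective throughput = 1000 * (1 - 15/100) = 850 Mbps
File size in Mb = 195 * 8 = 1560 Mb
Time = 1560 / 850
Time = 1.8353 seconds


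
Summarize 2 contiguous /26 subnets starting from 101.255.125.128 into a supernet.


Original prefix: /26
Number of subnets: 2 = 2^1
New prefix = 26 - 1 = 25
Supernet: 101.255.125.128/25


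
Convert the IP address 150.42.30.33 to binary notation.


150 = 10010110
42 = 00101010
30 = 00011110
33 = 00100001
Binary: 10010110.00101010.00011110.00100001


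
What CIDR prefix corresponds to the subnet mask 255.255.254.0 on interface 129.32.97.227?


Binary: 11111111.11111111.11111110.00000000
Count leading 1s
Prefix: /23


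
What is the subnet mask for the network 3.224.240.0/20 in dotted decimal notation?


/20 means 20 network bits, 12 host bits
Binary: 11111111111111111111000000000000
Mask: 255.255.240.0


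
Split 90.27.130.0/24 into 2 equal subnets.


New prefix = 24 + 1 = 25
Each subnet has 128 addresses
  90.27.130.0/25
  90.27.130.128/25
Subnets: 90.27.130.0/25, 90.27.130.128/25


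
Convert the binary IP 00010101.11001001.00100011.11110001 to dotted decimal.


00010101 = 21
11001001 = 201
00100011 = 35
11110001 = 241
IP: 21.201.35.241


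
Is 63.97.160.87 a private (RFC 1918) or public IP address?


RFC 1918 private ranges:
  10.0.0.0/8 (10.0.0.0 - 10.255.255.255)
  172.16.0.0/12 (172.16.0.0 - 172.31.255.255)
  192.168.0.0/16 (192.168.0.0 - 192.168.255.255)
Public (not in any RFC 1918 range)


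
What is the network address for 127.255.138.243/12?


IP:   01111111.11111111.10001010.11110011
Mask: 11111111.11110000.00000000.00000000
AND operation:
Net:  01111111.11110000.00000000.00000000
Network: 127.240.0.0/12


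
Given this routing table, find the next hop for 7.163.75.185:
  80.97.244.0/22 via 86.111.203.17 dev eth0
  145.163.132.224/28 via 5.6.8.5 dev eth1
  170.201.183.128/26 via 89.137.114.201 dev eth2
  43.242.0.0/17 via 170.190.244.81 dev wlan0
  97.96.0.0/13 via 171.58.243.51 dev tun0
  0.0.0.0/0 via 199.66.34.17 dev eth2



Longest prefix match for 7.163.75.185:
  /22 80.97.244.0: no
  /28 145.163.132.224: no
  /26 170.201.183.128: no
  /17 43.242.0.0: no
  /13 97.96.0.0: no
  /0 0.0.0.0: MATCH
Selected: next-hop 199.66.34.17 via eth2 (matched /0)


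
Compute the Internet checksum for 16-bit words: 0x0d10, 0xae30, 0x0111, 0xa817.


Sum all words (with carry folding):
+ 0x0d10 = 0x0d10
+ 0xae30 = 0xbb40
+ 0x0111 = 0xbc51
+ 0xa817 = 0x6469
One's complement: ~0x6469
Checksum = 0x9b96


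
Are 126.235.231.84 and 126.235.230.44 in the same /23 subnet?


Mask: 255.255.254.0
126.235.231.84 AND mask = 126.235.230.0
126.235.230.44 AND mask = 126.235.230.0
Yes, same subnet (126.235.230.0)


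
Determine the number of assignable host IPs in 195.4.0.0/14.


Host bits = 32 - 14 = 18
Total addresses = 2^18 = 262144
Usable = total - 2 (network and broadcast)
Usable hosts: 262142


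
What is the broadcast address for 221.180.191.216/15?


Network: 221.180.0.0/15
Host bits = 17
Set all host bits to 1:
Broadcast: 221.181.255.255


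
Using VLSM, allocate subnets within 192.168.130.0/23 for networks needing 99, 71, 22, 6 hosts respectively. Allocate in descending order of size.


99 hosts -> /25 (126 usable): 192.168.130.0/25
71 hosts -> /25 (126 usable): 192.168.130.128/25
22 hosts -> /27 (30 usable): 192.168.131.0/27
6 hosts -> /29 (6 usable): 192.168.131.32/29
Allocation: 192.168.130.0/25 (99 hosts, 126 usable); 192.168.130.128/25 (71 hosts, 126 usable); 192.168.131.0/27 (22 hosts, 30 usable); 192.168.131.32/29 (6 hosts, 6 usable)


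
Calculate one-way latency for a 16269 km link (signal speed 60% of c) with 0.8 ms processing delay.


Speed = 0.6 * 3e5 km/s = 180000 km/s
Propagation delay = 16269 / 180000 = 0.0904 s = 90.3833 ms
Processing delay = 0.8 ms
Total one-way latency = 91.1833 ms


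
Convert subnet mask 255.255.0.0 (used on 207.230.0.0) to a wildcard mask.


Subnet mask: 255.255.0.0
Wildcard = 255.255.255.255 - subnet mask
255 - 255 = 0
255 - 255 = 0
255 - 0 = 255
255 - 0 = 255
Wildcard: 0.0.255.255


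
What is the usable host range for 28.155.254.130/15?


Network: 28.154.0.0
Broadcast: 28.155.255.255
First usable = network + 1
Last usable = broadcast - 1
Range: 28.154.0.1 to 28.155.255.254


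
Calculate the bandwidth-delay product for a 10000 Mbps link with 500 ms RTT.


BDP = bandwidth * RTT
= 10000 Mbps * 500 ms
= 10000 * 1e6 * 500 / 1000 bits
= 5000000000 bits
= 625000000 bytes
= 610351.5625 KB
BDP = 5000000000 bits (625000000 bytes)


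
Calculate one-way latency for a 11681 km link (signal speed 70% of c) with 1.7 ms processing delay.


Speed = 0.7 * 3e5 km/s = 210000 km/s
Propagation delay = 11681 / 210000 = 0.0556 s = 55.6238 ms
Processing delay = 1.7 ms
Total one-way latency = 57.3238 ms


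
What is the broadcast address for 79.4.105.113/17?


Network: 79.4.0.0/17
Host bits = 15
Set all host bits to 1:
Broadcast: 79.4.127.255


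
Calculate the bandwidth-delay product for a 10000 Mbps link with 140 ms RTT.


BDP = bandwidth * RTT
= 10000 Mbps * 140 ms
= 10000 * 1e6 * 140 / 1000 bits
= 1400000000 bits
= 175000000 bytes
= 170898.4375 KB
BDP = 1400000000 bits (175000000 bytes)


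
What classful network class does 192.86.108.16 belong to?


First octet: 192
Binary: 11000000
110xxxxx -> Class C (192-223)
Class C, default mask 255.255.255.0 (/24)


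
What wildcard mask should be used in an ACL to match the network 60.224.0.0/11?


Subnet mask: 255.224.0.0
Wildcard = 255.255.255.255 - subnet mask
255 - 255 = 0
255 - 224 = 31
255 - 0 = 255
255 - 0 = 255
Wildcard: 0.31.255.255


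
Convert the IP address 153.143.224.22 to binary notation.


153 = 10011001
143 = 10001111
224 = 11100000
22 = 00010110
Binary: 10011001.10001111.11100000.00010110


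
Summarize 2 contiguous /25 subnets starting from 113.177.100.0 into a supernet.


Original prefix: /25
Number of subnets: 2 = 2^1
New prefix = 25 - 1 = 24
Supernet: 113.177.100.0/24


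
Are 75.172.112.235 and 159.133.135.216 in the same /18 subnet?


Mask: 255.255.192.0
75.172.112.235 AND mask = 75.172.64.0
159.133.135.216 AND mask = 159.133.128.0
No, different subnets (75.172.64.0 vs 159.133.128.0)


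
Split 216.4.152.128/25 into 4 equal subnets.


New prefix = 25 + 2 = 27
Each subnet has 32 addresses
  216.4.152.128/27
  216.4.152.160/27
  216.4.152.192/27
  216.4.152.224/27
Subnets: 216.4.152.128/27, 216.4.152.160/27, 216.4.152.192/27, 216.4.152.224/27


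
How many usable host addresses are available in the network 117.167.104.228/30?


Host bits = 32 - 30 = 2
Total addresses = 2^2 = 4
Usable = total - 2 (network and broadcast)
Usable hosts: 2


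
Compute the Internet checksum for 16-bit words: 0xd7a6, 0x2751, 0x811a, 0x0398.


Sum all words (with carry folding):
+ 0xd7a6 = 0xd7a6
+ 0x2751 = 0xfef7
+ 0x811a = 0x8012
+ 0x0398 = 0x83aa
One's complement: ~0x83aa
Checksum = 0x7c55


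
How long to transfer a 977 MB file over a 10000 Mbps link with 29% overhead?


Effective throughput = 10000 * (1 - 29/100) = 7100 Mbps
File size in Mb = 977 * 8 = 7816 Mb
Time = 7816 / 7100
Time = 1.1008 seconds


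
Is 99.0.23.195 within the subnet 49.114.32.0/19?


Subnet network: 49.114.32.0
Test IP AND mask: 99.0.0.0
No, 99.0.23.195 is not in 49.114.32.0/19


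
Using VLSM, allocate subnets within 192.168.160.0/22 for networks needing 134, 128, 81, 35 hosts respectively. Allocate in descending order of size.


134 hosts -> /24 (254 usable): 192.168.160.0/24
128 hosts -> /24 (254 usable): 192.168.161.0/24
81 hosts -> /25 (126 usable): 192.168.162.0/25
35 hosts -> /26 (62 usable): 192.168.162.128/26
Allocation: 192.168.160.0/24 (134 hosts, 254 usable); 192.168.161.0/24 (128 hosts, 254 usable); 192.168.162.0/25 (81 hosts, 126 usable); 192.168.162.128/26 (35 hosts, 62 usable)


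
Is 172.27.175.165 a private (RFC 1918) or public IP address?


RFC 1918 private ranges:
  10.0.0.0/8 (10.0.0.0 - 10.255.255.255)
  172.16.0.0/12 (172.16.0.0 - 172.31.255.255)
  192.168.0.0/16 (192.168.0.0 - 192.168.255.255)
Private (in 172.16.0.0/12)


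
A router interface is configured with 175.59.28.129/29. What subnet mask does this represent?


/29 means 29 network bits, 3 host bits
Binary: 11111111111111111111111111111000
Mask: 255.255.255.248


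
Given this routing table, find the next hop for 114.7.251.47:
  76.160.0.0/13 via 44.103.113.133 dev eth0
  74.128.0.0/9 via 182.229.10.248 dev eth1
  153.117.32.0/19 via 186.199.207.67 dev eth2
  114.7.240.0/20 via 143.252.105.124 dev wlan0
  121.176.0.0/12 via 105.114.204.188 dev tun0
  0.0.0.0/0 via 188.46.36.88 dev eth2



Longest prefix match for 114.7.251.47:
  /13 76.160.0.0: no
  /9 74.128.0.0: no
  /19 153.117.32.0: no
  /20 114.7.240.0: MATCH
  /12 121.176.0.0: no
  /0 0.0.0.0: MATCH
Selected: next-hop 143.252.105.124 via wlan0 (matched /20)


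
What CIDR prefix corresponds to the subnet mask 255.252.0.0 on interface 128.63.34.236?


Binary: 11111111.11111100.00000000.00000000
Count leading 1s
Prefix: /14


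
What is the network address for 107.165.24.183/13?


IP:   01101011.10100101.00011000.10110111
Mask: 11111111.11111000.00000000.00000000
AND operation:
Net:  01101011.10100000.00000000.00000000
Network: 107.160.0.0/13


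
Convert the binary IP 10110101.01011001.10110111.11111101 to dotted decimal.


10110101 = 181
01011001 = 89
10110111 = 183
11111101 = 253
IP: 181.89.183.253


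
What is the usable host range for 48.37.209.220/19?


Network: 48.37.192.0
Broadcast: 48.37.223.255
First usable = network + 1
Last usable = broadcast - 1
Range: 48.37.192.1 to 48.37.223.254


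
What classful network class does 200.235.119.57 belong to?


First octet: 200
Binary: 11001000
110xxxxx -> Class C (192-223)
Class C, default mask 255.255.255.0 (/24)


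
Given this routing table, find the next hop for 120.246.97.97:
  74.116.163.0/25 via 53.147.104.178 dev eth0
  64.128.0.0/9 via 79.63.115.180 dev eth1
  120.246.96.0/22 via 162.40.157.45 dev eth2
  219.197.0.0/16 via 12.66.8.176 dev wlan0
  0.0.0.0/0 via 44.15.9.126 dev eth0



Longest prefix match for 120.246.97.97:
  /25 74.116.163.0: no
  /9 64.128.0.0: no
  /22 120.246.96.0: MATCH
  /16 219.197.0.0: no
  /0 0.0.0.0: MATCH
Selected: next-hop 162.40.157.45 via eth2 (matched /22)


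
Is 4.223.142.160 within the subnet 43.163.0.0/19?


Subnet network: 43.163.0.0
Test IP AND mask: 4.223.128.0
No, 4.223.142.160 is not in 43.163.0.0/19


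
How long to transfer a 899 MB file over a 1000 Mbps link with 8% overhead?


Effective throughput = 1000 * (1 - 8/100) = 920 Mbps
File size in Mb = 899 * 8 = 7192 Mb
Time = 7192 / 920
Time = 7.8174 seconds


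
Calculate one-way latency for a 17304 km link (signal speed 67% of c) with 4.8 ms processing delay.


Speed = 0.67 * 3e5 km/s = 201000 km/s
Propagation delay = 17304 / 201000 = 0.0861 s = 86.0896 ms
Processing delay = 4.8 ms
Total one-way latency = 90.8896 ms


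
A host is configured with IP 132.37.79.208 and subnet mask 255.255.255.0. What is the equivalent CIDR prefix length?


Binary: 11111111.11111111.11111111.00000000
Count leading 1s
Prefix: /24


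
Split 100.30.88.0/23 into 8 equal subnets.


New prefix = 23 + 3 = 26
Each subnet has 64 addresses
  100.30.88.0/26
  100.30.88.64/26
  100.30.88.128/26
  100.30.88.192/26
  100.30.89.0/26
  100.30.89.64/26
  100.30.89.128/26
  100.30.89.192/26
Subnets: 100.30.88.0/26, 100.30.88.64/26, 100.30.88.128/26, 100.30.88.192/26, 100.30.89.0/26, 100.30.89.64/26, 100.30.89.128/26, 100.30.89.192/26


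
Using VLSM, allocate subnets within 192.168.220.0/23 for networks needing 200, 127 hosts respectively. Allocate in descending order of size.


200 hosts -> /24 (254 usable): 192.168.220.0/24
127 hosts -> /24 (254 usable): 192.168.221.0/24
Allocation: 192.168.220.0/24 (200 hosts, 254 usable); 192.168.221.0/24 (127 hosts, 254 usable)


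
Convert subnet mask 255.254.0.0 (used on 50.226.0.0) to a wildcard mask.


Subnet mask: 255.254.0.0
Wildcard = 255.255.255.255 - subnet mask
255 - 255 = 0
255 - 254 = 1
255 - 0 = 255
255 - 0 = 255
Wildcard: 0.1.255.255


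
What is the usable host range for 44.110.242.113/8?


Network: 44.0.0.0
Broadcast: 44.255.255.255
First usable = network + 1
Last usable = broadcast - 1
Range: 44.0.0.1 to 44.255.255.254


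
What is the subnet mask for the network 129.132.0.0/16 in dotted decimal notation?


/16 means 16 network bits, 16 host bits
Binary: 11111111111111110000000000000000
Mask: 255.255.0.0


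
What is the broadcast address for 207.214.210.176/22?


Network: 207.214.208.0/22
Host bits = 10
Set all host bits to 1:
Broadcast: 207.214.211.255


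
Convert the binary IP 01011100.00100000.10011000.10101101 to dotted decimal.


01011100 = 92
00100000 = 32
10011000 = 152
10101101 = 173
IP: 92.32.152.173


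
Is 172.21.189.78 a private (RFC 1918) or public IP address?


RFC 1918 private ranges:
  10.0.0.0/8 (10.0.0.0 - 10.255.255.255)
  172.16.0.0/12 (172.16.0.0 - 172.31.255.255)
  192.168.0.0/16 (192.168.0.0 - 192.168.255.255)
Private (in 172.16.0.0/12)


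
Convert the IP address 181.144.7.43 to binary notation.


181 = 10110101
144 = 10010000
7 = 00000111
43 = 00101011
Binary: 10110101.10010000.00000111.00101011


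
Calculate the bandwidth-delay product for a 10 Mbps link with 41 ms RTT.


BDP = bandwidth * RTT
= 10 Mbps * 41 ms
= 10 * 1e6 * 41 / 1000 bits
= 410000 bits
= 51250 bytes
= 50.0488 KB
BDP = 410000 bits (51250 bytes)


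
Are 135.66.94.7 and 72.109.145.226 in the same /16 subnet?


Mask: 255.255.0.0
135.66.94.7 AND mask = 135.66.0.0
72.109.145.226 AND mask = 72.109.0.0
No, different subnets (135.66.0.0 vs 72.109.0.0)


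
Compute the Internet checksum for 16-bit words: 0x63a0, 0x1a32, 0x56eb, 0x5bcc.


Sum all words (with carry folding):
+ 0x63a0 = 0x63a0
+ 0x1a32 = 0x7dd2
+ 0x56eb = 0xd4bd
+ 0x5bcc = 0x308a
One's complement: ~0x308a
Checksum = 0xcf75


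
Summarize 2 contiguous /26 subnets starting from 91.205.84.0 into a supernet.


Original prefix: /26
Number of subnets: 2 = 2^1
New prefix = 26 - 1 = 25
Supernet: 91.205.84.0/25


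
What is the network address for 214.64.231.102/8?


IP:   11010110.01000000.11100111.01100110
Mask: 11111111.00000000.00000000.00000000
AND operation:
Net:  11010110.00000000.00000000.00000000
Network: 214.0.0.0/8


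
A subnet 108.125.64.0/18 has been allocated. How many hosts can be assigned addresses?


Host bits = 32 - 18 = 14
Total addresses = 2^14 = 16384
Usable = total - 2 (network and broadcast)
Usable hosts: 16382


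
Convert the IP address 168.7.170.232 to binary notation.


168 = 10101000
7 = 00000111
170 = 10101010
232 = 11101000
Binary: 10101000.00000111.10101010.11101000


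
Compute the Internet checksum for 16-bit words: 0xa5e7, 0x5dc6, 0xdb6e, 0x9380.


Sum all words (with carry folding):
+ 0xa5e7 = 0xa5e7
+ 0x5dc6 = 0x03ae
+ 0xdb6e = 0xdf1c
+ 0x9380 = 0x729d
One's complement: ~0x729d
Checksum = 0x8d62


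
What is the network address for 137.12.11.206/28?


IP:   10001001.00001100.00001011.11001110
Mask: 11111111.11111111.11111111.11110000
AND operation:
Net:  10001001.00001100.00001011.11000000
Network: 137.12.11.192/28


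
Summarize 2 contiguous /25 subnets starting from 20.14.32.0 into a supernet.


Original prefix: /25
Number of subnets: 2 = 2^1
New prefix = 25 - 1 = 24
Supernet: 20.14.32.0/24


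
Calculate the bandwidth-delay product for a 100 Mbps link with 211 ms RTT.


BDP = bandwidth * RTT
= 100 Mbps * 211 ms
= 100 * 1e6 * 211 / 1000 bits
= 21100000 bits
= 2637500 bytes
= 2575.6836 KB
BDP = 21100000 bits (2637500 bytes)


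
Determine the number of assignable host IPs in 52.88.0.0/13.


Host bits = 32 - 13 = 19
Total addresses = 2^19 = 524288
Usable = total - 2 (network and broadcast)
Usable hosts: 524286


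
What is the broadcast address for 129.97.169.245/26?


Network: 129.97.169.192/26
Host bits = 6
Set all host bits to 1:
Broadcast: 129.97.169.255


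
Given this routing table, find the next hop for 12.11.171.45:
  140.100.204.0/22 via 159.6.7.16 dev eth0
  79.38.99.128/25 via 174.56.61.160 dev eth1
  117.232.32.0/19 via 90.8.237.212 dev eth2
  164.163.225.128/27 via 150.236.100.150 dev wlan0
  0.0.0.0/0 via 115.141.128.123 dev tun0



Longest prefix match for 12.11.171.45:
  /22 140.100.204.0: no
  /25 79.38.99.128: no
  /19 117.232.32.0: no
  /27 164.163.225.128: no
  /0 0.0.0.0: MATCH
Selected: next-hop 115.141.128.123 via tun0 (matched /0)


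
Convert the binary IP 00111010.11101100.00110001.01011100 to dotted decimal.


00111010 = 58
11101100 = 236
00110001 = 49
01011100 = 92
IP: 58.236.49.92


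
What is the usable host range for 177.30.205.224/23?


Network: 177.30.204.0
Broadcast: 177.30.205.255
First usable = network + 1
Last usable = broadcast - 1
Range: 177.30.204.1 to 177.30.205.254


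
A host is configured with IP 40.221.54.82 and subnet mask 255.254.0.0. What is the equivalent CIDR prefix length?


Binary: 11111111.11111110.00000000.00000000
Count leading 1s
Prefix: /15


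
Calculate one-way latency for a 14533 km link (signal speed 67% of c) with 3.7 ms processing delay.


Speed = 0.67 * 3e5 km/s = 201000 km/s
Propagation delay = 14533 / 201000 = 0.0723 s = 72.3035 ms
Processing delay = 3.7 ms
Total one-way latency = 76.0035 ms


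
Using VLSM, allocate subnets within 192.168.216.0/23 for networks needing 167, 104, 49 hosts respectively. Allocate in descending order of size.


167 hosts -> /24 (254 usable): 192.168.216.0/24
104 hosts -> /25 (126 usable): 192.168.217.0/25
49 hosts -> /26 (62 usable): 192.168.217.128/26
Allocation: 192.168.216.0/24 (167 hosts, 254 usable); 192.168.217.0/25 (104 hosts, 126 usable); 192.168.217.128/26 (49 hosts, 62 usable)


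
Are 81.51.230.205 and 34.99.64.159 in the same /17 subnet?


Mask: 255.255.128.0
81.51.230.205 AND mask = 81.51.128.0
34.99.64.159 AND mask = 34.99.0.0
No, different subnets (81.51.128.0 vs 34.99.0.0)


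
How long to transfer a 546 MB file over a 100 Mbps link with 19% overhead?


Effective throughput = 100 * (1 - 19/100) = 81 Mbps
File size in Mb = 546 * 8 = 4368 Mb
Time = 4368 / 81
Time = 53.9259 seconds


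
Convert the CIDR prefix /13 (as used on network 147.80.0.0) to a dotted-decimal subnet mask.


/13 means 13 network bits, 19 host bits
Binary: 11111111111110000000000000000000
Mask: 255.248.0.0


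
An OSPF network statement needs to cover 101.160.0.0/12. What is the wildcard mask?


Subnet mask: 255.240.0.0
Wildcard = 255.255.255.255 - subnet mask
255 - 255 = 0
255 - 240 = 15
255 - 0 = 255
255 - 0 = 255
Wildcard: 0.15.255.255


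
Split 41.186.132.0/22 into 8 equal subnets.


New prefix = 22 + 3 = 25
Each subnet has 128 addresses
  41.186.132.0/25
  41.186.132.128/25
  41.186.133.0/25
  41.186.133.128/25
  41.186.134.0/25
  41.186.134.128/25
  41.186.135.0/25
  41.186.135.128/25
Subnets: 41.186.132.0/25, 41.186.132.128/25, 41.186.133.0/25, 41.186.133.128/25, 41.186.134.0/25, 41.186.134.128/25, 41.186.135.0/25, 41.186.135.128/25


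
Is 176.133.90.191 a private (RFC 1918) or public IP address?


RFC 1918 private ranges:
  10.0.0.0/8 (10.0.0.0 - 10.255.255.255)
  172.16.0.0/12 (172.16.0.0 - 172.31.255.255)
  192.168.0.0/16 (192.168.0.0 - 192.168.255.255)
Public (not in any RFC 1918 range)


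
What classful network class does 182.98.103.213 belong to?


First octet: 182
Binary: 10110110
10xxxxxx -> Class B (128-191)
Class B, default mask 255.255.0.0 (/16)


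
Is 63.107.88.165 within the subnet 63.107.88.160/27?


Subnet network: 63.107.88.160
Test IP AND mask: 63.107.88.160
Yes, 63.107.88.165 is in 63.107.88.160/27


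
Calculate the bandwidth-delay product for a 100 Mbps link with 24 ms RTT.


BDP = bandwidth * RTT
= 100 Mbps * 24 ms
= 100 * 1e6 * 24 / 1000 bits
= 2400000 bits
= 300000 bytes
= 292.9688 KB
BDP = 2400000 bits (300000 bytes)


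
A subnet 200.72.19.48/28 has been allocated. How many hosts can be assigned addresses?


Host bits = 32 - 28 = 4
Total addresses = 2^4 = 16
Usable = total - 2 (network and broadcast)
Usable hosts: 14


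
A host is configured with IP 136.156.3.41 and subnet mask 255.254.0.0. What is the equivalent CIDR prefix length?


Binary: 11111111.11111110.00000000.00000000
Count leading 1s
Prefix: /15


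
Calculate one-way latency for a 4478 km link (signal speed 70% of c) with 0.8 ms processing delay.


Speed = 0.7 * 3e5 km/s = 210000 km/s
Propagation delay = 4478 / 210000 = 0.0213 s = 21.3238 ms
Processing delay = 0.8 ms
Total one-way latency = 22.1238 ms


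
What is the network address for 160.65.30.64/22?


IP:   10100000.01000001.00011110.01000000
Mask: 11111111.11111111.11111100.00000000
AND operation:
Net:  10100000.01000001.00011100.00000000
Network: 160.65.28.0/22
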